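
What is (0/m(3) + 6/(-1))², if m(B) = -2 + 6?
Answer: 36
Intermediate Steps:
m(B) = 4
(0/m(3) + 6/(-1))² = (0/4 + 6/(-1))² = (0*(¼) + 6*(-1))² = (0 - 6)² = (-6)² = 36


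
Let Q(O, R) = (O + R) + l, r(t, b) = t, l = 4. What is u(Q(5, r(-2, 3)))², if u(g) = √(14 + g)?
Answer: 21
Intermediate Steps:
Q(O, R) = 4 + O + R (Q(O, R) = (O + R) + 4 = 4 + O + R)
u(Q(5, r(-2, 3)))² = (√(14 + (4 + 5 - 2)))² = (√(14 + 7))² = (√21)² = 21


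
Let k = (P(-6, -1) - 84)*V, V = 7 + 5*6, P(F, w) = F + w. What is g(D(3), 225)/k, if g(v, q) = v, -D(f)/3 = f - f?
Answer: 0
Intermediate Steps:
D(f) = 0 (D(f) = -3*(f - f) = -3*0 = 0)
V = 37 (V = 7 + 30 = 37)
k = -3367 (k = ((-6 - 1) - 84)*37 = (-7 - 84)*37 = -91*37 = -3367)
g(D(3), 225)/k = 0/(-3367) = 0*(-1/3367) = 0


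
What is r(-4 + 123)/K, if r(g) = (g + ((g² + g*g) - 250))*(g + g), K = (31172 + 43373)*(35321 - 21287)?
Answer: 65779/10256515 ≈ 0.0064134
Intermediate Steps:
K = 1046164530 (K = 74545*14034 = 1046164530)
r(g) = 2*g*(-250 + g + 2*g²) (r(g) = (g + ((g² + g²) - 250))*(2*g) = (g + (2*g² - 250))*(2*g) = (g + (-250 + 2*g²))*(2*g) = (-250 + g + 2*g²)*(2*g) = 2*g*(-250 + g + 2*g²))
r(-4 + 123)/K = (2*(-4 + 123)*(-250 + (-4 + 123) + 2*(-4 + 123)²))/1046164530 = (2*119*(-250 + 119 + 2*119²))*(1/1046164530) = (2*119*(-250 + 119 + 2*14161))*(1/1046164530) = (2*119*(-250 + 119 + 28322))*(1/1046164530) = (2*119*28191)*(1/1046164530) = 6709458*(1/1046164530) = 65779/10256515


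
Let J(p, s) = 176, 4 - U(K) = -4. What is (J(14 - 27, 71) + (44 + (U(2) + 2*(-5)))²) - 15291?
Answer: -13351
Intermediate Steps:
U(K) = 8 (U(K) = 4 - 1*(-4) = 4 + 4 = 8)
(J(14 - 27, 71) + (44 + (U(2) + 2*(-5)))²) - 15291 = (176 + (44 + (8 + 2*(-5)))²) - 15291 = (176 + (44 + (8 - 10))²) - 15291 = (176 + (44 - 2)²) - 15291 = (176 + 42²) - 15291 = (176 + 1764) - 15291 = 1940 - 15291 = -13351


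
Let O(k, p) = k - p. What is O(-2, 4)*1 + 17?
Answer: 11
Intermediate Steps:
O(-2, 4)*1 + 17 = (-2 - 1*4)*1 + 17 = (-2 - 4)*1 + 17 = -6*1 + 17 = -6 + 17 = 11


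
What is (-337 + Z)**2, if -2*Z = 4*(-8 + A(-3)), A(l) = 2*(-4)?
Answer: 93025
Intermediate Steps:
A(l) = -8
Z = 32 (Z = -2*(-8 - 8) = -2*(-16) = -1/2*(-64) = 32)
(-337 + Z)**2 = (-337 + 32)**2 = (-305)**2 = 93025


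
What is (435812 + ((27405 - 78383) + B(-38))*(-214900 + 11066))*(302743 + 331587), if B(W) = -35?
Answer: 6596156405121820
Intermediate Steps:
(435812 + ((27405 - 78383) + B(-38))*(-214900 + 11066))*(302743 + 331587) = (435812 + ((27405 - 78383) - 35)*(-214900 + 11066))*(302743 + 331587) = (435812 + (-50978 - 35)*(-203834))*634330 = (435812 - 51013*(-203834))*634330 = (435812 + 10398183842)*634330 = 10398619654*634330 = 6596156405121820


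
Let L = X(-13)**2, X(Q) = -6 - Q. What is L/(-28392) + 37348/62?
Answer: 75741527/125736 ≈ 602.39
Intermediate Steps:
L = 49 (L = (-6 - 1*(-13))**2 = (-6 + 13)**2 = 7**2 = 49)
L/(-28392) + 37348/62 = 49/(-28392) + 37348/62 = 49*(-1/28392) + 37348*(1/62) = -7/4056 + 18674/31 = 75741527/125736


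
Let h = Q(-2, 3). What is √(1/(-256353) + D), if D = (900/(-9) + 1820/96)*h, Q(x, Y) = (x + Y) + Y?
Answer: I*√85212863615082/512706 ≈ 18.005*I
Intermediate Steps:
Q(x, Y) = x + 2*Y (Q(x, Y) = (Y + x) + Y = x + 2*Y)
h = 4 (h = -2 + 2*3 = -2 + 6 = 4)
D = -1945/6 (D = (900/(-9) + 1820/96)*4 = (900*(-⅑) + 1820*(1/96))*4 = (-100 + 455/24)*4 = -1945/24*4 = -1945/6 ≈ -324.17)
√(1/(-256353) + D) = √(1/(-256353) - 1945/6) = √(-1/256353 - 1945/6) = √(-166202197/512706) = I*√85212863615082/512706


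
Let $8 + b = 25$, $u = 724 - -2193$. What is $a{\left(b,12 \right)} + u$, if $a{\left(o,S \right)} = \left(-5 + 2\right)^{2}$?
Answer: $2926$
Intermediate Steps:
$u = 2917$ ($u = 724 + 2193 = 2917$)
$b = 17$ ($b = -8 + 25 = 17$)
$a{\left(o,S \right)} = 9$ ($a{\left(o,S \right)} = \left(-3\right)^{2} = 9$)
$a{\left(b,12 \right)} + u = 9 + 2917 = 2926$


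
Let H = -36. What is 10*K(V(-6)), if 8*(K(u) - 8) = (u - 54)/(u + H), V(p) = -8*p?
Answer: 635/8 ≈ 79.375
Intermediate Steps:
K(u) = 8 + (-54 + u)/(8*(-36 + u)) (K(u) = 8 + ((u - 54)/(u - 36))/8 = 8 + ((-54 + u)/(-36 + u))/8 = 8 + (-54 + u)/(8*(-36 + u)))
10*K(V(-6)) = 10*((-2358 + 65*(-8*(-6)))/(8*(-36 - 8*(-6)))) = 10*((-2358 + 65*48)/(8*(-36 + 48))) = 10*((1/8)*(-2358 + 3120)/12) = 10*((1/8)*(1/12)*762) = 10*(127/16) = 635/8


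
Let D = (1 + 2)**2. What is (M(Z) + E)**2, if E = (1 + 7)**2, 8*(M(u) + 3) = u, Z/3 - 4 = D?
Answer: 277729/64 ≈ 4339.5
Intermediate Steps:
D = 9 (D = 3**2 = 9)
Z = 39 (Z = 12 + 3*9 = 12 + 27 = 39)
M(u) = -3 + u/8
E = 64 (E = 8**2 = 64)
(M(Z) + E)**2 = ((-3 + (1/8)*39) + 64)**2 = ((-3 + 39/8) + 64)**2 = (15/8 + 64)**2 = (527/8)**2 = 277729/64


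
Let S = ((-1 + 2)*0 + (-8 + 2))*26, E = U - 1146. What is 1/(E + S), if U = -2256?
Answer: -1/3558 ≈ -0.00028106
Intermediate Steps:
E = -3402 (E = -2256 - 1146 = -3402)
S = -156 (S = (1*0 - 6)*26 = (0 - 6)*26 = -6*26 = -156)
1/(E + S) = 1/(-3402 - 156) = 1/(-3558) = -1/3558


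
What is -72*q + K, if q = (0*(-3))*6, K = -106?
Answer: -106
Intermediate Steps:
q = 0 (q = 0*6 = 0)
-72*q + K = -72*0 - 106 = 0 - 106 = -106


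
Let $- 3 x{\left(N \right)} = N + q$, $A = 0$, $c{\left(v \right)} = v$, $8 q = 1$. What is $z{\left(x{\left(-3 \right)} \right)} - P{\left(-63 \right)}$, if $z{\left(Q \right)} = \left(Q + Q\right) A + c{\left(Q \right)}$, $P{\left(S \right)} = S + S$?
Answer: $\frac{3047}{24} \approx 126.96$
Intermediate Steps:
$q = \frac{1}{8}$ ($q = \frac{1}{8} \cdot 1 = \frac{1}{8} \approx 0.125$)
$P{\left(S \right)} = 2 S$
$x{\left(N \right)} = - \frac{1}{24} - \frac{N}{3}$ ($x{\left(N \right)} = - \frac{N + \frac{1}{8}}{3} = - \frac{\frac{1}{8} + N}{3} = - \frac{1}{24} - \frac{N}{3}$)
$z{\left(Q \right)} = Q$ ($z{\left(Q \right)} = \left(Q + Q\right) 0 + Q = 2 Q 0 + Q = 0 + Q = Q$)
$z{\left(x{\left(-3 \right)} \right)} - P{\left(-63 \right)} = \left(- \frac{1}{24} - -1\right) - 2 \left(-63\right) = \left(- \frac{1}{24} + 1\right) - -126 = \frac{23}{24} + 126 = \frac{3047}{24}$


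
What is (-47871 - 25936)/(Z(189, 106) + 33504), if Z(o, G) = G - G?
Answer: -73807/33504 ≈ -2.2029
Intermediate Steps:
Z(o, G) = 0
(-47871 - 25936)/(Z(189, 106) + 33504) = (-47871 - 25936)/(0 + 33504) = -73807/33504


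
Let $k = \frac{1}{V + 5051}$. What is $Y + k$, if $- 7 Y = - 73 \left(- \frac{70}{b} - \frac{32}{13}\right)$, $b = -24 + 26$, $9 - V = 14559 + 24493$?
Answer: $- \frac{172635669}{441896} \approx -390.67$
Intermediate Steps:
$V = -39043$ ($V = 9 - \left(14559 + 24493\right) = 9 - 39052 = -39043$)
$b = 2$
$Y = - \frac{35551}{91}$ ($Y = - \frac{\left(-73\right) \left(- \frac{70}{2} - \frac{32}{13}\right)}{7} = - \frac{\left(-73\right) \left(\left(-70\right) \frac{1}{2} - \frac{32}{13}\right)}{7} = - \frac{\left(-73\right) \left(-35 - \frac{32}{13}\right)}{7} = - \frac{\left(-73\right) \left(- \frac{487}{13}\right)}{7} = \left(- \frac{1}{7}\right) \frac{35551}{13} = - \frac{35551}{91} \approx -390.67$)
$k = - \frac{1}{33992}$ ($k = \frac{1}{-39043 + 5051} = \frac{1}{-33992} = - \frac{1}{33992} \approx -2.9419 \cdot 10^{-5}$)
$Y + k = - \frac{35551}{91} - \frac{1}{33992} = - \frac{172635669}{441896}$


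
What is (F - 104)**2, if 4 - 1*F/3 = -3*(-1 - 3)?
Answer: 16384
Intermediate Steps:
F = -24 (F = 12 - (-9)*(-1 - 3) = 12 - (-9)*(-4) = 12 - 3*12 = 12 - 36 = -24)
(F - 104)**2 = (-24 - 104)**2 = (-128)**2 = 16384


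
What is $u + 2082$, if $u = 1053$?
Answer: $3135$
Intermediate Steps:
$u + 2082 = 1053 + 2082 = 3135$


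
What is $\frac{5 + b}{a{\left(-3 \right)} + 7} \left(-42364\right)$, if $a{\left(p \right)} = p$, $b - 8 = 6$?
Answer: $-201229$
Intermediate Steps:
$b = 14$ ($b = 8 + 6 = 14$)
$\frac{5 + b}{a{\left(-3 \right)} + 7} \left(-42364\right) = \frac{5 + 14}{-3 + 7} \left(-42364\right) = \frac{19}{4} \left(-42364\right) = -201229$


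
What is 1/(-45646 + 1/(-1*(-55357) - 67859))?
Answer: -12502/570666293 ≈ -2.1908e-5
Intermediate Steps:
1/(-45646 + 1/(-1*(-55357) - 67859)) = 1/(-45646 + 1/(55357 - 67859)) = 1/(-45646 + 1/(-12502)) = 1/(-45646 - 1/12502) = 1/(-570666293/12502) = -12502/570666293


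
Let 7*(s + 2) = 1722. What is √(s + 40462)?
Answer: √40706 ≈ 201.76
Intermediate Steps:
s = 244 (s = -2 + (⅐)*1722 = -2 + 246 = 244)
√(s + 40462) = √(244 + 40462) = √40706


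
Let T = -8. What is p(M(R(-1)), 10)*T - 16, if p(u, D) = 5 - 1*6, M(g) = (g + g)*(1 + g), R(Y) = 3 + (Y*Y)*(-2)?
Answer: -8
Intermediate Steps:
R(Y) = 3 - 2*Y**2 (R(Y) = 3 + Y**2*(-2) = 3 - 2*Y**2)
M(g) = 2*g*(1 + g) (M(g) = (2*g)*(1 + g) = 2*g*(1 + g))
p(u, D) = -1 (p(u, D) = 5 - 6 = -1)
p(M(R(-1)), 10)*T - 16 = -1*(-8) - 16 = 8 - 16 = -8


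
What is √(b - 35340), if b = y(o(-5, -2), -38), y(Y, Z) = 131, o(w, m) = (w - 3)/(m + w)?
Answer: I*√35209 ≈ 187.64*I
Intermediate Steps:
o(w, m) = (-3 + w)/(m + w)
b = 131
√(b - 35340) = √(131 - 35340) = √(-35209) = I*√35209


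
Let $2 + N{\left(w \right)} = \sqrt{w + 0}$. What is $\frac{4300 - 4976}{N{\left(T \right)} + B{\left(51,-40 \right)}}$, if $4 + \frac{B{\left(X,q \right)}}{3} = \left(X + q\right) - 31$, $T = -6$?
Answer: $\frac{25012}{2741} + \frac{338 i \sqrt{6}}{2741} \approx 9.1251 + 0.30205 i$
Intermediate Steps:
$N{\left(w \right)} = -2 + \sqrt{w}$ ($N{\left(w \right)} = -2 + \sqrt{w + 0} = -2 + \sqrt{w}$)
$B{\left(X,q \right)} = -105 + 3 X + 3 q$ ($B{\left(X,q \right)} = -12 + 3 \left(\left(X + q\right) - 31\right) = -12 + 3 \left(-31 + X + q\right) = -12 + \left(-93 + 3 X + 3 q\right) = -105 + 3 X + 3 q$)
$\frac{4300 - 4976}{N{\left(T \right)} + B{\left(51,-40 \right)}} = \frac{4300 - 4976}{\left(-2 + \sqrt{-6}\right) + \left(-105 + 3 \cdot 51 + 3 \left(-40\right)\right)} = - \frac{676}{\left(-2 + i \sqrt{6}\right) - 72} = - \frac{676}{-74 + i \sqrt{6}}$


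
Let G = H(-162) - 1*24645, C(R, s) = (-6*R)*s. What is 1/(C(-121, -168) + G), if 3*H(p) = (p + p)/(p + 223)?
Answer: -61/8943501 ≈ -6.8206e-6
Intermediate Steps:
H(p) = 2*p/(3*(223 + p)) (H(p) = ((p + p)/(p + 223))/3 = ((2*p)/(223 + p))/3 = (2*p/(223 + p))/3 = 2*p/(3*(223 + p)))
C(R, s) = -6*R*s
G = -1503453/61 (G = (2/3)*(-162)/(223 - 162) - 1*24645 = (2/3)*(-162)/61 - 24645 = (2/3)*(-162)*(1/61) - 24645 = -108/61 - 24645 = -1503453/61 ≈ -24647.)
1/(C(-121, -168) + G) = 1/(-6*(-121)*(-168) - 1503453/61) = 1/(-121968 - 1503453/61) = 1/(-8943501/61) = -61/8943501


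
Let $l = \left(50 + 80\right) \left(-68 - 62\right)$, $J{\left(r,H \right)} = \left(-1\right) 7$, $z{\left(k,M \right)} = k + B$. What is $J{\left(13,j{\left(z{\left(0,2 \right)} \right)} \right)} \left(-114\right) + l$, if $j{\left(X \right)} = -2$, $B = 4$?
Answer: $-16102$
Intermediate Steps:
$z{\left(k,M \right)} = 4 + k$ ($z{\left(k,M \right)} = k + 4 = 4 + k$)
$J{\left(r,H \right)} = -7$
$l = -16900$ ($l = 130 \left(-130\right) = -16900$)
$J{\left(13,j{\left(z{\left(0,2 \right)} \right)} \right)} \left(-114\right) + l = \left(-7\right) \left(-114\right) - 16900 = 798 - 16900 = -16102$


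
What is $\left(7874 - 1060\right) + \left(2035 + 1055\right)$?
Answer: $9904$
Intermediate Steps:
$\left(7874 - 1060\right) + \left(2035 + 1055\right) = 6814 + 3090 = 9904$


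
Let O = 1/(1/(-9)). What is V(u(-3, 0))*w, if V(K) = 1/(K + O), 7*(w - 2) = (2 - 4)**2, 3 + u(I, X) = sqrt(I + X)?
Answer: -72/343 - 6*I*sqrt(3)/343 ≈ -0.20991 - 0.030298*I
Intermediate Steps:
u(I, X) = -3 + sqrt(I + X)
O = -9 (O = 1/(-1/9) = -9)
w = 18/7 (w = 2 + (2 - 4)**2/7 = 2 + (1/7)*(-2)**2 = 2 + (1/7)*4 = 2 + 4/7 = 18/7 ≈ 2.5714)
V(K) = 1/(-9 + K) (V(K) = 1/(K - 9) = 1/(-9 + K))
V(u(-3, 0))*w = (18/7)/(-9 + (-3 + sqrt(-3 + 0))) = (18/7)/(-9 + (-3 + sqrt(-3))) = (18/7)/(-9 + (-3 + I*sqrt(3))) = (18/7)/(-12 + I*sqrt(3)) = 18/(7*(-12 + I*sqrt(3)))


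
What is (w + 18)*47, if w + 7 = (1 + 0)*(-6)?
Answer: 235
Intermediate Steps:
w = -13 (w = -7 + (1 + 0)*(-6) = -7 + 1*(-6) = -7 - 6 = -13)
(w + 18)*47 = (-13 + 18)*47 = 5*47 = 235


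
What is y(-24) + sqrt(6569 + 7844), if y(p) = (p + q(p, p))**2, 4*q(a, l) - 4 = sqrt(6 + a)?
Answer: 4223/8 + sqrt(14413) - 69*I*sqrt(2)/2 ≈ 647.93 - 48.79*I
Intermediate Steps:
q(a, l) = 1 + sqrt(6 + a)/4
y(p) = (1 + p + sqrt(6 + p)/4)**2 (y(p) = (p + (1 + sqrt(6 + p)/4))**2 = (1 + p + sqrt(6 + p)/4)**2)
y(-24) + sqrt(6569 + 7844) = (4 + sqrt(6 - 24) + 4*(-24))**2/16 + sqrt(6569 + 7844) = (4 + sqrt(-18) - 96)**2/16 + sqrt(14413) = (4 + 3*I*sqrt(2) - 96)**2/16 + sqrt(14413) = (-92 + 3*I*sqrt(2))**2/16 + sqrt(14413) = sqrt(14413) + (-92 + 3*I*sqrt(2))**2/16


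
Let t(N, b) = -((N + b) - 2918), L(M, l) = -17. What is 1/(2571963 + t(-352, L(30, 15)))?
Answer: 1/2575250 ≈ 3.8831e-7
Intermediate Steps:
t(N, b) = 2918 - N - b (t(N, b) = -(-2918 + N + b) = 2918 - N - b)
1/(2571963 + t(-352, L(30, 15))) = 1/(2571963 + (2918 - 1*(-352) - 1*(-17))) = 1/(2571963 + (2918 + 352 + 17)) = 1/(2571963 + 3287) = 1/2575250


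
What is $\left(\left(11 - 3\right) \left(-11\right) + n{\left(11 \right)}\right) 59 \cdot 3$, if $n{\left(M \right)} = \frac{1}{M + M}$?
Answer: $- \frac{342495}{22} \approx -15568.0$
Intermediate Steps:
$n{\left(M \right)} = \frac{1}{2 M}$
$\left(\left(11 - 3\right) \left(-11\right) + n{\left(11 \right)}\right) 59 \cdot 3 = \left(\left(11 - 3\right) \left(-11\right) + \frac{1}{2 \cdot 11}\right) 59 \cdot 3 = \left(8 \left(-11\right) + \frac{1}{2} \cdot \frac{1}{11}\right) 177 = \left(-88 + \frac{1}{22}\right) 177 = \left(- \frac{1935}{22}\right) 177 = - \frac{342495}{22}$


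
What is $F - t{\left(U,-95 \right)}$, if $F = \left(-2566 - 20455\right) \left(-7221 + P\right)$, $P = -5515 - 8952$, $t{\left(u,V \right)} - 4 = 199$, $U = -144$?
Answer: $499279245$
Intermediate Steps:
$t{\left(u,V \right)} = 203$ ($t{\left(u,V \right)} = 4 + 199 = 203$)
$P = -14467$
$F = 499279448$ ($F = \left(-2566 - 20455\right) \left(-7221 - 14467\right) = \left(-23021\right) \left(-21688\right) = 499279448$)
$F - t{\left(U,-95 \right)} = 499279448 - 203 = 499279245$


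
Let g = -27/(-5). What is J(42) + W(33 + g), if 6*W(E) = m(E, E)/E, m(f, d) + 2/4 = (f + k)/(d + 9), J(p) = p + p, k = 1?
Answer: 45868817/546048 ≈ 84.001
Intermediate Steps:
J(p) = 2*p
g = 27/5 (g = -27*(-⅕) = 27/5 ≈ 5.4000)
m(f, d) = -½ + (1 + f)/(9 + d) (m(f, d) = -½ + (f + 1)/(d + 9) = -½ + (1 + f)/(9 + d))
W(E) = (-7 + E)/(12*E*(9 + E)) (W(E) = (((-7 - E + 2*E)/(2*(9 + E)))/E)/6 = (((-7 + E)/(2*(9 + E)))/E)/6 = ((-7 + E)/(2*E*(9 + E)))/6 = (-7 + E)/(12*E*(9 + E)))
J(42) + W(33 + g) = 2*42 + (-7 + (33 + 27/5))/(12*(33 + 27/5)*(9 + (33 + 27/5))) = 84 + (-7 + 192/5)/(12*(192/5)*(9 + 192/5)) = 84 + (1/12)*(5/192)*(157/5)/(237/5) = 84 + (1/12)*(5/192)*(5/237)*(157/5) = 84 + 785/546048 = 45868817/546048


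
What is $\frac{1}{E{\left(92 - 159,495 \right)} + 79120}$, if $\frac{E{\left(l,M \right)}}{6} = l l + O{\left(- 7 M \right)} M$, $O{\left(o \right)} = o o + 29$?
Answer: $\frac{1}{35658680434} \approx 2.8044 \cdot 10^{-11}$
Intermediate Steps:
$O{\left(o \right)} = 29 + o^{2}$ ($O{\left(o \right)} = o^{2} + 29 = 29 + o^{2}$)
$E{\left(l,M \right)} = 6 l^{2} + 6 M \left(29 + 49 M^{2}\right)$ ($E{\left(l,M \right)} = 6 \left(l l + \left(29 + \left(- 7 M\right)^{2}\right) M\right) = 6 \left(l^{2} + \left(29 + 49 M^{2}\right) M\right) = 6 \left(l^{2} + M \left(29 + 49 M^{2}\right)\right) = 6 l^{2} + 6 M \left(29 + 49 M^{2}\right)$)
$\frac{1}{E{\left(92 - 159,495 \right)} + 79120} = \frac{1}{\left(6 \left(92 - 159\right)^{2} + 6 \cdot 495 \left(29 + 49 \cdot 495^{2}\right)\right) + 79120} = \frac{1}{\left(6 \left(-67\right)^{2} + 6 \cdot 495 \left(29 + 49 \cdot 245025\right)\right) + 79120} = \frac{1}{\left(6 \cdot 4489 + 6 \cdot 495 \left(29 + 12006225\right)\right) + 79120} = \frac{1}{\left(26934 + 6 \cdot 495 \cdot 12006254\right) + 79120} = \frac{1}{\left(26934 + 35658574380\right) + 79120} = \frac{1}{35658601314 + 79120} = \frac{1}{35658680434}$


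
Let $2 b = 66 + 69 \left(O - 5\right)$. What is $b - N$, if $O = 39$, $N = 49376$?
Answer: $-48170$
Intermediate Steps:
$b = 1206$ ($b = \frac{66 + 69 \left(39 - 5\right)}{2} = \frac{66 + 69 \cdot 34}{2} = \frac{66 + 2346}{2} = \frac{1}{2} \cdot 2412 = 1206$)
$b - N = 1206 - 49376 = -48170$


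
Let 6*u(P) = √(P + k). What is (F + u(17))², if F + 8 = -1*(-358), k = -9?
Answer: (1050 + √2)²/9 ≈ 1.2283e+5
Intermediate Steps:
F = 350 (F = -8 - 1*(-358) = -8 + 358 = 350)
u(P) = √(-9 + P)/6 (u(P) = √(P - 9)/6 = √(-9 + P)/6)
(F + u(17))² = (350 + √(-9 + 17)/6)² = (350 + √8/6)² = (350 + (2*√2)/6)² = (350 + √2/3)²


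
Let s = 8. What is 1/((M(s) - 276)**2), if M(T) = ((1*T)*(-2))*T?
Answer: 1/163216 ≈ 6.1269e-6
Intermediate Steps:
M(T) = -2*T**2 (M(T) = (T*(-2))*T = (-2*T)*T = -2*T**2)
1/((M(s) - 276)**2) = 1/((-2*8**2 - 276)**2) = 1/((-2*64 - 276)**2) = 1/((-128 - 276)**2) = 1/((-404)**2) = 1/163216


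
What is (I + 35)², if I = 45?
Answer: 6400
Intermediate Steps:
(I + 35)² = (45 + 35)² = 80² = 6400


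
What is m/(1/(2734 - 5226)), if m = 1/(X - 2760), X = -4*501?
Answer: 623/1191 ≈ 0.52309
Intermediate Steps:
X = -2004
m = -1/4764 (m = 1/(-2004 - 2760) = 1/(-4764) = -1/4764 ≈ -0.00020991)
m/(1/(2734 - 5226)) = -1/(4764*(1/(2734 - 5226))) = -1/(4764*(1/(-2492))) = -1/(4764*(-1/2492)) = -1/4764*(-2492) = 623/1191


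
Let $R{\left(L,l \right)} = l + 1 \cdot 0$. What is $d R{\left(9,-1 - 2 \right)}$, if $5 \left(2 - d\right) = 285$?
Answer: $165$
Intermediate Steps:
$R{\left(L,l \right)} = l$ ($R{\left(L,l \right)} = l + 0 = l$)
$d = -55$ ($d = 2 - 57 = -55$)
$d R{\left(9,-1 - 2 \right)} = - 55 \left(-1 - 2\right) = \left(-55\right) \left(-3\right) = 165$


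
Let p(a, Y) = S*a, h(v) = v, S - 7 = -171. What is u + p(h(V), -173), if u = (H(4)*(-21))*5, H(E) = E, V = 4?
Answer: -1076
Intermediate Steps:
S = -164 (S = 7 - 171 = -164)
p(a, Y) = -164*a
u = -420 (u = (4*(-21))*5 = -84*5 = -420)
u + p(h(V), -173) = -420 - 164*4 = -420 - 656 = -1076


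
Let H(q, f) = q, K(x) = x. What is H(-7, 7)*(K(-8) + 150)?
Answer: -994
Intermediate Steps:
H(-7, 7)*(K(-8) + 150) = -7*(-8 + 150) = -7*142 = -994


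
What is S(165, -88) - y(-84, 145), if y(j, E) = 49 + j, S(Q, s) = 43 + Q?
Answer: 243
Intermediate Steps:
S(165, -88) - y(-84, 145) = (43 + 165) - (49 - 84) = 208 - 1*(-35) = 208 + 35 = 243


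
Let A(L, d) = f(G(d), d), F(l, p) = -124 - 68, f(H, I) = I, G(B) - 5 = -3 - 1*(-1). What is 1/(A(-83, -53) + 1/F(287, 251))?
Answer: -192/10177 ≈ -0.018866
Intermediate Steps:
G(B) = 3 (G(B) = 5 + (-3 - 1*(-1)) = 5 + (-3 + 1) = 5 - 2 = 3)
F(l, p) = -192
A(L, d) = d
1/(A(-83, -53) + 1/F(287, 251)) = 1/(-53 + 1/(-192)) = 1/(-53 - 1/192) = 1/(-10177/192) = -192/10177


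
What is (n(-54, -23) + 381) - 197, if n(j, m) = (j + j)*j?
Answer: 6016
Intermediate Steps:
n(j, m) = 2*j² (n(j, m) = (2*j)*j = 2*j²)
(n(-54, -23) + 381) - 197 = (2*(-54)² + 381) - 197 = (2*2916 + 381) - 197 = (5832 + 381) - 197 = 6213 - 197 = 6016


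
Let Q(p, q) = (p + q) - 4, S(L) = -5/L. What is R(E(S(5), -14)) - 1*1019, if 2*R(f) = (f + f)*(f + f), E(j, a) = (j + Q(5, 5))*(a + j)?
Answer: 10231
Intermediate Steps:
Q(p, q) = -4 + p + q
E(j, a) = (6 + j)*(a + j) (E(j, a) = (j + (-4 + 5 + 5))*(a + j) = (j + 6)*(a + j) = (6 + j)*(a + j))
R(f) = 2*f² (R(f) = ((f + f)*(f + f))/2 = ((2*f)*(2*f))/2 = (4*f²)/2 = 2*f²)
R(E(S(5), -14)) - 1*1019 = 2*((-5/5)² + 6*(-14) + 6*(-5/5) - (-70)/5)² - 1*1019 = 2*((-5*⅕)² - 84 + 6*(-5*⅕) - (-70)/5)² - 1019 = 2*((-1)² - 84 + 6*(-1) - 14*(-1))² - 1019 = 2*(1 - 84 - 6 + 14)² - 1019 = 2*(-75)² - 1019 = 2*5625 - 1019 = 11250 - 1019 = 10231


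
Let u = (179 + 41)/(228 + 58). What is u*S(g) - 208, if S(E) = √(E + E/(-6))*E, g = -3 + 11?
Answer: -208 + 160*√15/39 ≈ -192.11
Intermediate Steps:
g = 8
u = 10/13 (u = 220/286 = 220*(1/286) = 10/13 ≈ 0.76923)
S(E) = √30*E^(3/2)/6 (S(E) = √(E + E*(-⅙))*E = √(E - E/6)*E = √(5*E/6)*E = (√30*√E/6)*E = √30*E^(3/2)/6)
u*S(g) - 208 = 10*(√30*8^(3/2)/6)/13 - 208 = 10*(√30*(16*√2)/6)/13 - 208 = 10*(16*√15/3)/13 - 208 = 160*√15/39 - 208 = -208 + 160*√15/39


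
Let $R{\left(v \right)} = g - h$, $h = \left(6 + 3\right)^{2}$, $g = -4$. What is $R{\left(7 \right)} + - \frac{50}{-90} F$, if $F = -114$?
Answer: $- \frac{445}{3} \approx -148.33$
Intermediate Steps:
$h = 81$ ($h = 9^{2} = 81$)
$R{\left(v \right)} = -85$ ($R{\left(v \right)} = -4 - 81 = -85$)
$R{\left(7 \right)} + - \frac{50}{-90} F = -85 + - \frac{50}{-90} \left(-114\right) = -85 + \left(-50\right) \left(- \frac{1}{90}\right) \left(-114\right) = -85 + \frac{5}{9} \left(-114\right) = -85 - \frac{190}{3} = - \frac{445}{3}$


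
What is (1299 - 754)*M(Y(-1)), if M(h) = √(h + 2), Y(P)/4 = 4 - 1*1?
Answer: 545*√14 ≈ 2039.2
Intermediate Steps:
Y(P) = 12 (Y(P) = 4*(4 - 1*1) = 4*(4 - 1) = 4*3 = 12)
M(h) = √(2 + h)
(1299 - 754)*M(Y(-1)) = (1299 - 754)*√(2 + 12) = 545*√14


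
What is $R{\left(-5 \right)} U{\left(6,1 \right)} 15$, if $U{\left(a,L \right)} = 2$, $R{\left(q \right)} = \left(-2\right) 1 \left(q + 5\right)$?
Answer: $0$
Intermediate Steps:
$R{\left(q \right)} = -10 - 2 q$ ($R{\left(q \right)} = - 2 \left(5 + q\right) = -10 - 2 q$)
$R{\left(-5 \right)} U{\left(6,1 \right)} 15 = \left(-10 - -10\right) 2 \cdot 15 = \left(-10 + 10\right) 2 \cdot 15 = 0 \cdot 2 \cdot 15 = 0 \cdot 15 = 0$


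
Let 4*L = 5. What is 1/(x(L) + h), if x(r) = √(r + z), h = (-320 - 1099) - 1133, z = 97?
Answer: -10208/26050423 - 2*√393/26050423 ≈ -0.00039338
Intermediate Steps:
L = 5/4 (L = (¼)*5 = 5/4 ≈ 1.2500)
h = -2552 (h = -1419 - 1133 = -2552)
x(r) = √(97 + r) (x(r) = √(r + 97) = √(97 + r))
1/(x(L) + h) = 1/(√(97 + 5/4) - 2552) = 1/(√(393/4) - 2552) = 1/(√393/2 - 2552) = 1/(-2552 + √393/2)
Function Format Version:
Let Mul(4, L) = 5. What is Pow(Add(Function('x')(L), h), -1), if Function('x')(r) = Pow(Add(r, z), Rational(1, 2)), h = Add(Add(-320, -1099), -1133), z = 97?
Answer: Add(Rational(-10208, 26050423), Mul(Rational(-2, 26050423), Pow(393, Rational(1, 2)))) ≈ -0.00039338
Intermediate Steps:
L = Rational(5, 4) (L = Mul(Rational(1, 4), 5) = Rational(5, 4) ≈ 1.2500)
h = -2552 (h = Add(-1419, -1133) = -2552)
Function('x')(r) = Pow(Add(97, r), Rational(1, 2)) (Function('x')(r) = Pow(Add(r, 97), Rational(1, 2)) = Pow(Add(97, r), Rational(1, 2)))
Pow(Add(Function('x')(L), h), -1) = Pow(Add(Pow(Add(97, Rational(5, 4)), Rational(1, 2)), -2552), -1) = Pow(Add(Pow(Rational(393, 4), Rational(1, 2)), -2552), -1) = Pow(Add(Mul(Rational(1, 2), Pow(393, Rational(1, 2))), -2552), -1) = Pow(Add(-2552, Mul(Rational(1, 2), Pow(393, Rational(1, 2)))), -1)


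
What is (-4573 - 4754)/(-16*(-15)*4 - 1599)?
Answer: 3109/213 ≈ 14.596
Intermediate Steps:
(-4573 - 4754)/(-16*(-15)*4 - 1599) = -9327/(240*4 - 1599) = -9327/(960 - 1599) = -9327/(-639) = -9327*(-1/639) = 3109/213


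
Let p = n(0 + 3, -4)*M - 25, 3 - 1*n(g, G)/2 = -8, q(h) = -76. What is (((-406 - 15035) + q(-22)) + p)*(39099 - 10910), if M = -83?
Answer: -489586552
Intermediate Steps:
n(g, G) = 22 (n(g, G) = 6 - 2*(-8) = 6 + 16 = 22)
p = -1851 (p = 22*(-83) - 25 = -1826 - 25 = -1851)
(((-406 - 15035) + q(-22)) + p)*(39099 - 10910) = (((-406 - 15035) - 76) - 1851)*(39099 - 10910) = ((-15441 - 76) - 1851)*28189 = (-15517 - 1851)*28189 = -17368*28189 = -489586552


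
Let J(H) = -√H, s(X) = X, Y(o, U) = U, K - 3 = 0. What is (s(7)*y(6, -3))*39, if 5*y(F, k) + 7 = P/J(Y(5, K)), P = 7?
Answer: -1911/5 - 637*√3/5 ≈ -602.86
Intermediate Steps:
K = 3 (K = 3 + 0 = 3)
y(F, k) = -7/5 - 7*√3/15 (y(F, k) = -7/5 + (7/((-√3)))/5 = -7/5 + (7*(-√3/3))/5 = -7/5 + (-7*√3/3)/5 = -7/5 - 7*√3/15)
(s(7)*y(6, -3))*39 = (7*(-7/5 - 7*√3/15))*39 = (-49/5 - 49*√3/15)*39 = -1911/5 - 637*√3/5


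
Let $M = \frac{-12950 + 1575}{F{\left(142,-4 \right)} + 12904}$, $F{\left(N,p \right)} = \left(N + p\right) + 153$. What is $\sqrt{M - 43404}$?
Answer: $\frac{i \sqrt{36503489}}{29} \approx 208.34 i$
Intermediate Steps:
$F{\left(N,p \right)} = 153 + N + p$
$M = - \frac{25}{29}$ ($M = \frac{-12950 + 1575}{\left(153 + 142 - 4\right) + 12904} = - \frac{11375}{291 + 12904} = - \frac{11375}{13195} = \left(-11375\right) \frac{1}{13195} = - \frac{25}{29} \approx -0.86207$)
$\sqrt{M - 43404} = \sqrt{- \frac{25}{29} - 43404} = \sqrt{- \frac{1258741}{29}} = \frac{i \sqrt{36503489}}{29}$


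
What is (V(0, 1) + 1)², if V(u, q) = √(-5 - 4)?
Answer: -8 + 6*I ≈ -8.0 + 6.0*I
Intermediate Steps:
V(u, q) = 3*I (V(u, q) = √(-9) = 3*I)
(V(0, 1) + 1)² = (3*I + 1)² = (1 + 3*I)²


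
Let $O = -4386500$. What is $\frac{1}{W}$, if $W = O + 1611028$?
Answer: $- \frac{1}{2775472} \approx -3.603 \cdot 10^{-7}$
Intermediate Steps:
$W = -2775472$ ($W = -4386500 + 1611028 = -2775472$)
$\frac{1}{W} = \frac{1}{-2775472} = - \frac{1}{2775472}$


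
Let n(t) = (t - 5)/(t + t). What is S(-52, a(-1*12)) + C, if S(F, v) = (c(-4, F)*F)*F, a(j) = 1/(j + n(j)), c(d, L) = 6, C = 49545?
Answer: 65769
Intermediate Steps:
n(t) = (-5 + t)/(2*t) (n(t) = (-5 + t)/((2*t)) = (-5 + t)*(1/(2*t)) = (-5 + t)/(2*t))
a(j) = 1/(j + (-5 + j)/(2*j))
S(F, v) = 6*F² (S(F, v) = (6*F)*F = 6*F²)
S(-52, a(-1*12)) + C = 6*(-52)² + 49545 = 6*2704 + 49545 = 16224 + 49545 = 65769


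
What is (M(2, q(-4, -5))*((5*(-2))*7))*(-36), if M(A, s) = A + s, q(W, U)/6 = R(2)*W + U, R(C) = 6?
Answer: -433440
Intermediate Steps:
q(W, U) = 6*U + 36*W (q(W, U) = 6*(6*W + U) = 6*(U + 6*W) = 6*U + 36*W)
(M(2, q(-4, -5))*((5*(-2))*7))*(-36) = ((2 + (6*(-5) + 36*(-4)))*((5*(-2))*7))*(-36) = ((2 + (-30 - 144))*(-10*7))*(-36) = ((2 - 174)*(-70))*(-36) = -172*(-70)*(-36) = 12040*(-36) = -433440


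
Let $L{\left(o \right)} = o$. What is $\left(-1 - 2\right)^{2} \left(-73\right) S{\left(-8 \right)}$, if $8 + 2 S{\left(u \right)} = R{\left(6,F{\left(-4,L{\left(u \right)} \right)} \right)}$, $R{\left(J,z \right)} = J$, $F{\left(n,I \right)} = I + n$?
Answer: $657$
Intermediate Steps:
$S{\left(u \right)} = -1$ ($S{\left(u \right)} = -4 + \frac{1}{2} \cdot 6 = -4 + 3 = -1$)
$\left(-1 - 2\right)^{2} \left(-73\right) S{\left(-8 \right)} = \left(-1 - 2\right)^{2} \left(-73\right) \left(-1\right) = \left(-3\right)^{2} \left(-73\right) \left(-1\right) = 9 \left(-73\right) \left(-1\right) = \left(-657\right) \left(-1\right) = 657$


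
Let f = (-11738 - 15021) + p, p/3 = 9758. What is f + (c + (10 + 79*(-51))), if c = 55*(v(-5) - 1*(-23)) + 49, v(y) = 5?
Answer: 85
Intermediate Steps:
p = 29274 (p = 3*9758 = 29274)
f = 2515 (f = (-11738 - 15021) + 29274 = -26759 + 29274 = 2515)
c = 1589 (c = 55*(5 - 1*(-23)) + 49 = 55*(5 + 23) + 49 = 55*28 + 49 = 1540 + 49 = 1589)
f + (c + (10 + 79*(-51))) = 2515 + (1589 + (10 + 79*(-51))) = 2515 + (1589 + (10 - 4029)) = 2515 + (1589 - 4019) = 2515 - 2430 = 85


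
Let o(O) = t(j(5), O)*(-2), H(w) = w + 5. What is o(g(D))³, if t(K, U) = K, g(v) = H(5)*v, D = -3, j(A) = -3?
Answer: 216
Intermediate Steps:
H(w) = 5 + w
g(v) = 10*v (g(v) = (5 + 5)*v = 10*v)
o(O) = 6 (o(O) = -3*(-2) = 6)
o(g(D))³ = 6³ = 216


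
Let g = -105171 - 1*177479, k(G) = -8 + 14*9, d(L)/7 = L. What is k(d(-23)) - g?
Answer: 282768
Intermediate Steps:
d(L) = 7*L
k(G) = 118 (k(G) = -8 + 126 = 118)
g = -282650 (g = -105171 - 177479 = -282650)
k(d(-23)) - g = 118 - 1*(-282650) = 118 + 282650 = 282768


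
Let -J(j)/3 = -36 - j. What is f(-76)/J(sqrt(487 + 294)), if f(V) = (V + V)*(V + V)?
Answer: 277248/515 - 23104*sqrt(781)/1545 ≈ 120.43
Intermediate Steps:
J(j) = 108 + 3*j (J(j) = -3*(-36 - j) = 108 + 3*j)
f(V) = 4*V**2 (f(V) = (2*V)*(2*V) = 4*V**2)
f(-76)/J(sqrt(487 + 294)) = (4*(-76)**2)/(108 + 3*sqrt(487 + 294)) = (4*5776)/(108 + 3*sqrt(781)) = 23104/(108 + 3*sqrt(781))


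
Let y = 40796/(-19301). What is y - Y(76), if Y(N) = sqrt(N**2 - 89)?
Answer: -40796/19301 - 11*sqrt(47) ≈ -77.526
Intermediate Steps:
Y(N) = sqrt(-89 + N**2)
y = -40796/19301 (y = 40796*(-1/19301) = -40796/19301 ≈ -2.1137)
y - Y(76) = -40796/19301 - sqrt(-89 + 76**2) = -40796/19301 - sqrt(-89 + 5776) = -40796/19301 - sqrt(5687) = -40796/19301 - 11*sqrt(47)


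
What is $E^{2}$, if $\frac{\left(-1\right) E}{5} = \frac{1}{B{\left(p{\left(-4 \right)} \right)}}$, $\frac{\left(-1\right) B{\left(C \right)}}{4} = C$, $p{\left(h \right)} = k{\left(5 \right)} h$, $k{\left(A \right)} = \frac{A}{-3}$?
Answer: $\frac{9}{256} \approx 0.035156$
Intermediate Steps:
$k{\left(A \right)} = - \frac{A}{3}$ ($k{\left(A \right)} = A \left(- \frac{1}{3}\right) = - \frac{A}{3}$)
$p{\left(h \right)} = - \frac{5 h}{3}$ ($p{\left(h \right)} = \left(- \frac{1}{3}\right) 5 h = - \frac{5 h}{3}$)
$B{\left(C \right)} = - 4 C$
$E = \frac{3}{16}$ ($E = - \frac{5}{\left(-4\right) \left(\left(- \frac{5}{3}\right) \left(-4\right)\right)} = - \frac{5}{\left(-4\right) \frac{20}{3}} = - \frac{5}{- \frac{80}{3}} = \left(-5\right) \left(- \frac{3}{80}\right) = \frac{3}{16} \approx 0.1875$)
$E^{2} = \left(\frac{3}{16}\right)^{2} = \frac{9}{256}$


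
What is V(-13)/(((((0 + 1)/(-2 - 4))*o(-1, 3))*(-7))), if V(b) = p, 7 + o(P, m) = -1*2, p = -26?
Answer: 52/21 ≈ 2.4762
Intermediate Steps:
o(P, m) = -9 (o(P, m) = -7 - 1*2 = -7 - 2 = -9)
V(b) = -26
V(-13)/(((((0 + 1)/(-2 - 4))*o(-1, 3))*(-7))) = -26*(-2 - 4)/(63*(0 + 1)) = -26/(((1/(-6))*(-9))*(-7)) = -26/(((1*(-⅙))*(-9))*(-7)) = -26/(-⅙*(-9)*(-7)) = -26/((3/2)*(-7)) = -26/(-21/2) = -26*(-2/21) = 52/21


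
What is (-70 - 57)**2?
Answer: 16129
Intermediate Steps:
(-70 - 57)**2 = (-127)**2 = 16129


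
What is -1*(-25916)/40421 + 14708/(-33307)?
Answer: 268672144/1346302247 ≈ 0.19956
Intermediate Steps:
-1*(-25916)/40421 + 14708/(-33307) = 25916*(1/40421) + 14708*(-1/33307) = 25916/40421 - 14708/33307 = 268672144/1346302247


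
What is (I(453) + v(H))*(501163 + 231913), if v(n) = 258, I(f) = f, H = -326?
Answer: 521217036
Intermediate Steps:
(I(453) + v(H))*(501163 + 231913) = (453 + 258)*(501163 + 231913) = 711*733076 = 521217036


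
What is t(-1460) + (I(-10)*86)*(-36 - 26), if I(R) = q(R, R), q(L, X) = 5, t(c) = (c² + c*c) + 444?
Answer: 4236984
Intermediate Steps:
t(c) = 444 + 2*c² (t(c) = (c² + c²) + 444 = 2*c² + 444 = 444 + 2*c²)
I(R) = 5
t(-1460) + (I(-10)*86)*(-36 - 26) = (444 + 2*(-1460)²) + (5*86)*(-36 - 26) = (444 + 2*2131600) + 430*(-62) = (444 + 4263200) - 26660 = 4263644 - 26660 = 4236984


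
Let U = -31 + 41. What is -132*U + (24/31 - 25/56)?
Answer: -2290951/1736 ≈ -1319.7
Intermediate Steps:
U = 10
-132*U + (24/31 - 25/56) = -132*10 + (24/31 - 25/56) = -1320 + (24*(1/31) - 25*1/56) = -1320 + (24/31 - 25/56) = -1320 + 569/1736 = -2290951/1736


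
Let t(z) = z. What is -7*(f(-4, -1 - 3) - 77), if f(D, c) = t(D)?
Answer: 567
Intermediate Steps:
f(D, c) = D
-7*(f(-4, -1 - 3) - 77) = -7*(-4 - 77) = -7*(-81) = 567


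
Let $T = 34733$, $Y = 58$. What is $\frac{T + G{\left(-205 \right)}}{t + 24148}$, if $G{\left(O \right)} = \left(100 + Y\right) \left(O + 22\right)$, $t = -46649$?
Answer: $- \frac{5819}{22501} \approx -0.25861$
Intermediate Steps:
$G{\left(O \right)} = 3476 + 158 O$ ($G{\left(O \right)} = \left(100 + 58\right) \left(O + 22\right) = 158 \left(22 + O\right) = 3476 + 158 O$)
$\frac{T + G{\left(-205 \right)}}{t + 24148} = \frac{34733 + \left(3476 + 158 \left(-205\right)\right)}{-46649 + 24148} = \frac{34733 + \left(3476 - 32390\right)}{-22501} = \left(34733 - 28914\right) \left(- \frac{1}{22501}\right) = 5819 \left(- \frac{1}{22501}\right) = - \frac{5819}{22501}$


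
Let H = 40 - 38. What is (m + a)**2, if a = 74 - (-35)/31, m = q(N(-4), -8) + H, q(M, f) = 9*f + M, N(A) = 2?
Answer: 48841/961 ≈ 50.823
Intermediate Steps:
H = 2
q(M, f) = M + 9*f
m = -68 (m = (2 + 9*(-8)) + 2 = (2 - 72) + 2 = -70 + 2 = -68)
a = 2329/31 (a = 74 - (-35)/31 = 74 - 1*(-35/31) = 74 + 35/31 = 2329/31 ≈ 75.129)
(m + a)**2 = (-68 + 2329/31)**2 = (221/31)**2 = 48841/961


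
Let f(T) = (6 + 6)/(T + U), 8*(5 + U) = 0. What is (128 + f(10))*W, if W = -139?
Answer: -90628/5 ≈ -18126.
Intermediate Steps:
U = -5 (U = -5 + (⅛)*0 = -5 + 0 = -5)
f(T) = 12/(-5 + T) (f(T) = (6 + 6)/(T - 5) = 12/(-5 + T))
(128 + f(10))*W = (128 + 12/(-5 + 10))*(-139) = (128 + 12/5)*(-139) = (652/5)*(-139) = -90628/5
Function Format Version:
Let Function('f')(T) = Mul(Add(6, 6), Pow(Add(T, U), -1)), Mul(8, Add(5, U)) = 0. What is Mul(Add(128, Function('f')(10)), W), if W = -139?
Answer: Rational(-90628, 5) ≈ -18126.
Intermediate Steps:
U = -5 (U = Add(-5, Mul(Rational(1, 8), 0)) = Add(-5, 0) = -5)
Function('f')(T) = Mul(12, Pow(Add(-5, T), -1)) (Function('f')(T) = Mul(Add(6, 6), Pow(Add(T, -5), -1)) = Mul(12, Pow(Add(-5, T), -1)))
Mul(Add(128, Function('f')(10)), W) = Mul(Add(128, Mul(12, Pow(Add(-5, 10), -1))), -139) = Mul(Add(128, Mul(12, Pow(5, -1))), -139) = Mul(Add(128, Mul(12, Rational(1, 5))), -139) = Mul(Add(128, Rational(12, 5)), -139) = Mul(Rational(652, 5), -139) = Rational(-90628, 5)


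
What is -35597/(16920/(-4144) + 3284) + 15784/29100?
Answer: -127441272488/12360203175 ≈ -10.311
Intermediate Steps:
-35597/(16920/(-4144) + 3284) + 15784/29100 = -35597/(16920*(-1/4144) + 3284) + 15784*(1/29100) = -35597/(-2115/518 + 3284) + 3946/7275 = -35597/1698997/518 + 3946/7275 = -35597*518/1698997 + 3946/7275 = -18439246/1698997 + 3946/7275 = -127441272488/12360203175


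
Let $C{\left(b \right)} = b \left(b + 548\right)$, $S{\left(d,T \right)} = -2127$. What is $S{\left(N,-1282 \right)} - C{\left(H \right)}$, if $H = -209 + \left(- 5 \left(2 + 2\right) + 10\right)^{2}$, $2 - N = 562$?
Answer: $45724$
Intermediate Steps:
$N = -560$ ($N = 2 - 562 = -560$)
$H = -109$ ($H = -209 + \left(\left(-5\right) 4 + 10\right)^{2} = -209 + \left(-20 + 10\right)^{2} = -209 + \left(-10\right)^{2} = -209 + 100 = -109$)
$C{\left(b \right)} = b \left(548 + b\right)$
$S{\left(N,-1282 \right)} - C{\left(H \right)} = -2127 - - 109 \left(548 - 109\right) = -2127 - \left(-109\right) 439 = -2127 - -47851 = -2127 + 47851 = 45724$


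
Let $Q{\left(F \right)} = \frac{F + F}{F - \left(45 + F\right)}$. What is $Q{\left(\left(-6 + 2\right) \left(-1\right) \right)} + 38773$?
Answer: $\frac{1744777}{45} \approx 38773.0$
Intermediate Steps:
$Q{\left(F \right)} = - \frac{2 F}{45}$ ($Q{\left(F \right)} = \frac{2 F}{-45} = 2 F \left(- \frac{1}{45}\right) = - \frac{2 F}{45}$)
$Q{\left(\left(-6 + 2\right) \left(-1\right) \right)} + 38773 = - \frac{2 \left(-6 + 2\right) \left(-1\right)}{45} + 38773 = - \frac{2 \left(\left(-4\right) \left(-1\right)\right)}{45} + 38773 = \left(- \frac{2}{45}\right) 4 + 38773 = - \frac{8}{45} + 38773 = \frac{1744777}{45}$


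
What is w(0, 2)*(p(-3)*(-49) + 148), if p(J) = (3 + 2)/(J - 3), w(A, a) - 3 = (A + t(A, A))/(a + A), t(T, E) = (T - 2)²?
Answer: 5665/6 ≈ 944.17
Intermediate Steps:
t(T, E) = (-2 + T)²
w(A, a) = 3 + (A + (-2 + A)²)/(A + a) (w(A, a) = 3 + (A + (-2 + A)²)/(a + A) = 3 + (A + (-2 + A)²)/(A + a))
p(J) = 5/(-3 + J)
w(0, 2)*(p(-3)*(-49) + 148) = ((4 + 0² + 3*2)/(0 + 2))*((5/(-3 - 3))*(-49) + 148) = ((4 + 0 + 6)/2)*((5/(-6))*(-49) + 148) = ((½)*10)*((5*(-⅙))*(-49) + 148) = 5*(-⅚*(-49) + 148) = 5*(245/6 + 148) = 5*(1133/6) = 5665/6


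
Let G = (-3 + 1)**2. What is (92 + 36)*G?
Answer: 512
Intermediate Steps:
G = 4 (G = (-2)**2 = 4)
(92 + 36)*G = (92 + 36)*4 = 128*4 = 512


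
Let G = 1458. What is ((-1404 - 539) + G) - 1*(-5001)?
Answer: 4516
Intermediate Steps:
((-1404 - 539) + G) - 1*(-5001) = ((-1404 - 539) + 1458) - 1*(-5001) = (-1943 + 1458) + 5001 = -485 + 5001 = 4516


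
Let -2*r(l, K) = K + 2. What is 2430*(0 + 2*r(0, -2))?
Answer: 0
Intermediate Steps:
r(l, K) = -1 - K/2 (r(l, K) = -(K + 2)/2 = -(2 + K)/2 = -1 - K/2)
2430*(0 + 2*r(0, -2)) = 2430*(0 + 2*(-1 - 1/2*(-2))) = 2430*(0 + 2*(-1 + 1)) = 2430*(0 + 2*0) = 2430*(0 + 0) = 2430*0 = 0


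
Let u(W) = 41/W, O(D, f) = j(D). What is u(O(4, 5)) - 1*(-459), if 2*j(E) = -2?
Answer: 418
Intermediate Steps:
j(E) = -1 (j(E) = (½)*(-2) = -1)
O(D, f) = -1
u(O(4, 5)) - 1*(-459) = 41/(-1) - 1*(-459) = 41*(-1) + 459 = -41 + 459 = 418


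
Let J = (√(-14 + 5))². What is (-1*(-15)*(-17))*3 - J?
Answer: -756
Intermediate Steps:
J = -9 (J = (√(-9))² = (3*I)² = -9)
(-1*(-15)*(-17))*3 - J = (-1*(-15)*(-17))*3 - 1*(-9) = (15*(-17))*3 + 9 = -255*3 + 9 = -765 + 9 = -756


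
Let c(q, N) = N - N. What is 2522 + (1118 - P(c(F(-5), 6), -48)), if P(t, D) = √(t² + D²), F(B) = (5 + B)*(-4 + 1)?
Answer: 3592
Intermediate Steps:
F(B) = -15 - 3*B (F(B) = (5 + B)*(-3) = -15 - 3*B)
c(q, N) = 0
P(t, D) = √(D² + t²)
2522 + (1118 - P(c(F(-5), 6), -48)) = 2522 + (1118 - √((-48)² + 0²)) = 2522 + (1118 - √(2304 + 0)) = 2522 + (1118 - √2304) = 2522 + (1118 - 1*48) = 2522 + (1118 - 48) = 2522 + 1070 = 3592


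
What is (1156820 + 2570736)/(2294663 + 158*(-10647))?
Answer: 532508/87491 ≈ 6.0864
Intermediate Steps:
(1156820 + 2570736)/(2294663 + 158*(-10647)) = 3727556/(2294663 - 1682226) = 3727556/612437 = 3727556*(1/612437) = 532508/87491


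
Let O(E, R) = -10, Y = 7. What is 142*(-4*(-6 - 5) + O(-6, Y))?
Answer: 4828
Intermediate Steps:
142*(-4*(-6 - 5) + O(-6, Y)) = 142*(-4*(-6 - 5) - 10) = 142*(-4*(-11) - 10) = 142*(44 - 10) = 142*34 = 4828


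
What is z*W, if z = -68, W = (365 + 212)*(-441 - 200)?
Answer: 25150276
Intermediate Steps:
W = -369857 (W = 577*(-641) = -369857)
z*W = -68*(-369857) = 25150276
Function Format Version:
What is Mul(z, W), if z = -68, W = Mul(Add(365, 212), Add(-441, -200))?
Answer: 25150276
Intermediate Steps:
W = -369857 (W = Mul(577, -641) = -369857)
Mul(z, W) = Mul(-68, -369857) = 25150276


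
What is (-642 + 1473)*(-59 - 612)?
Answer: -557601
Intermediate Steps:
(-642 + 1473)*(-59 - 612) = 831*(-671) = -557601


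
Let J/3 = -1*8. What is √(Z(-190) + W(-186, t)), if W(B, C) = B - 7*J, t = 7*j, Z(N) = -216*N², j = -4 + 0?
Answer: 3*I*√866402 ≈ 2792.4*I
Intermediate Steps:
J = -24 (J = 3*(-1*8) = 3*(-8) = -24)
j = -4
t = -28 (t = 7*(-4) = -28)
W(B, C) = 168 + B (W(B, C) = B - 7*(-24) = B + 168 = 168 + B)
√(Z(-190) + W(-186, t)) = √(-216*(-190)² + (168 - 186)) = √(-216*36100 - 18) = √(-7797600 - 18) = √(-7797618) = 3*I*√866402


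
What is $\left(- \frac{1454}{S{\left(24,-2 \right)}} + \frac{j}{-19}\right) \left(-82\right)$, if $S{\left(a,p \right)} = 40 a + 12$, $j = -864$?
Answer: $- \frac{16649731}{4617} \approx -3606.2$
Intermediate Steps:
$S{\left(a,p \right)} = 12 + 40 a$
$\left(- \frac{1454}{S{\left(24,-2 \right)}} + \frac{j}{-19}\right) \left(-82\right) = \left(- \frac{1454}{12 + 40 \cdot 24} - \frac{864}{-19}\right) \left(-82\right) = \left(- \frac{1454}{12 + 960} - - \frac{864}{19}\right) \left(-82\right) = \left(- \frac{1454}{972} + \frac{864}{19}\right) \left(-82\right) = \left(\left(-1454\right) \frac{1}{972} + \frac{864}{19}\right) \left(-82\right) = \left(- \frac{727}{486} + \frac{864}{19}\right) \left(-82\right) = \frac{406091}{9234} \left(-82\right) = - \frac{16649731}{4617}$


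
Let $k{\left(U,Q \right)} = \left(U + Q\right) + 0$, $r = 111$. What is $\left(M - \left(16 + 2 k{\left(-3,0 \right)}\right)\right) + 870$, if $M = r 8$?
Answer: $1748$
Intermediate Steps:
$k{\left(U,Q \right)} = Q + U$ ($k{\left(U,Q \right)} = \left(Q + U\right) + 0 = Q + U$)
$M = 888$ ($M = 111 \cdot 8 = 888$)
$\left(M - \left(16 + 2 k{\left(-3,0 \right)}\right)\right) + 870 = \left(888 - \left(16 + 2 \left(0 - 3\right)\right)\right) + 870 = \left(888 - 10\right) + 870 = 878 + 870 = 1748$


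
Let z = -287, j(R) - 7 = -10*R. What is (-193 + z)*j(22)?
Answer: 102240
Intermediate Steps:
j(R) = 7 - 10*R
(-193 + z)*j(22) = (-193 - 287)*(7 - 10*22) = -480*(7 - 220) = -480*(-213) = 102240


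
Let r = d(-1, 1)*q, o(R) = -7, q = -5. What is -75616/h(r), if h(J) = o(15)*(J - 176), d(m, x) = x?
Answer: -75616/1267 ≈ -59.681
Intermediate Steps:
r = -5 (r = 1*(-5) = -5)
h(J) = 1232 - 7*J (h(J) = -7*(J - 176) = -7*(-176 + J) = 1232 - 7*J)
-75616/h(r) = -75616/(1232 - 7*(-5)) = -75616/(1232 + 35) = -75616/1267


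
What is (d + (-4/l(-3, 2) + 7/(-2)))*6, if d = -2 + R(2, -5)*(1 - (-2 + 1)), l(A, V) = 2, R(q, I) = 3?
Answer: -9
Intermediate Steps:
d = 4 (d = -2 + 3*(1 - (-2 + 1)) = -2 + 3*(1 - 1*(-1)) = -2 + 3*(1 + 1) = -2 + 3*2 = -2 + 6 = 4)
(d + (-4/l(-3, 2) + 7/(-2)))*6 = (4 + (-4/2 + 7/(-2)))*6 = (4 + (-4*1/2 + 7*(-1/2)))*6 = (4 + (-2 - 7/2))*6 = (4 - 11/2)*6 = -3/2*6 = -9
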